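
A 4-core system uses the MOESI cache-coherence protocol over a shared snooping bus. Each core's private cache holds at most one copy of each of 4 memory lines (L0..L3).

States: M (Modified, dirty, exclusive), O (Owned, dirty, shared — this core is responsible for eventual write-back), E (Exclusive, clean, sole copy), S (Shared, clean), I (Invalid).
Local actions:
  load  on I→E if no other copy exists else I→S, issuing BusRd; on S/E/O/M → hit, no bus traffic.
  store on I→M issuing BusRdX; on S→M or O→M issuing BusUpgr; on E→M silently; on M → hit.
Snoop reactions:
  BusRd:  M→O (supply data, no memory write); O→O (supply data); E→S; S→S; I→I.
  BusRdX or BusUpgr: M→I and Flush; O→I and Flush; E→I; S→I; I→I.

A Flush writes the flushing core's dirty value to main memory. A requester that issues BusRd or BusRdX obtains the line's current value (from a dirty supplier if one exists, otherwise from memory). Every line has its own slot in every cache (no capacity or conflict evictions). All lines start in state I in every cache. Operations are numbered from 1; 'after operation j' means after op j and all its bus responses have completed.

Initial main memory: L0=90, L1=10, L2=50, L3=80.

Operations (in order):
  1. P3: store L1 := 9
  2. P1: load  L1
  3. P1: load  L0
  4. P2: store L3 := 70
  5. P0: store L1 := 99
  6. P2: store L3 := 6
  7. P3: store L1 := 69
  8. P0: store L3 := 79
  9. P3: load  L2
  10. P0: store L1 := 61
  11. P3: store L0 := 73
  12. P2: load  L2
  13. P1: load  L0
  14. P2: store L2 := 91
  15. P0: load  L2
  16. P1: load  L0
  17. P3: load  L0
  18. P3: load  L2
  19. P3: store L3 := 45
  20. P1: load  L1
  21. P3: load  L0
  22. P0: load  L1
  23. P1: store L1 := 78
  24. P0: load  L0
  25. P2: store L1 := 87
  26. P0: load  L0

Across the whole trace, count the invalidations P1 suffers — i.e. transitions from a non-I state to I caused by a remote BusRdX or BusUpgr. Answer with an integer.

invalidations = 3

step 1: P3: store L1 := 9  ⟶  IIIM  (L1)  txn=BusRdX  M[L1]=10
step 2: P1: load  L1  ⟶  ISIO  (L1)  txn=BusRd  M[L1]=10
step 3: P1: load  L0  ⟶  IEII  (L0)  txn=BusRd  M[L0]=90
step 4: P2: store L3 := 70  ⟶  IIMI  (L3)  txn=BusRdX  M[L3]=80
step 5: P0: store L1 := 99  ⟶  MIII  (L1)  txn=BusRdX+Flush  M[L1]=9
step 6: P2: store L3 := 6  ⟶  IIMI  (L3)  txn=∅  M[L3]=80
step 7: P3: store L1 := 69  ⟶  IIIM  (L1)  txn=BusRdX+Flush  M[L1]=99
step 8: P0: store L3 := 79  ⟶  MIII  (L3)  txn=BusRdX+Flush  M[L3]=6
step 9: P3: load  L2  ⟶  IIIE  (L2)  txn=BusRd  M[L2]=50
step 10: P0: store L1 := 61  ⟶  MIII  (L1)  txn=BusRdX+Flush  M[L1]=69
step 11: P3: store L0 := 73  ⟶  IIIM  (L0)  txn=BusRdX  M[L0]=90
step 12: P2: load  L2  ⟶  IISS  (L2)  txn=BusRd  M[L2]=50
step 13: P1: load  L0  ⟶  ISIO  (L0)  txn=BusRd  M[L0]=90
step 14: P2: store L2 := 91  ⟶  IIMI  (L2)  txn=BusUpgr  M[L2]=50
step 15: P0: load  L2  ⟶  SIOI  (L2)  txn=BusRd  M[L2]=50
step 16: P1: load  L0  ⟶  ISIO  (L0)  txn=∅  M[L0]=90
step 17: P3: load  L0  ⟶  ISIO  (L0)  txn=∅  M[L0]=90
step 18: P3: load  L2  ⟶  SIOS  (L2)  txn=BusRd  M[L2]=50
step 19: P3: store L3 := 45  ⟶  IIIM  (L3)  txn=BusRdX+Flush  M[L3]=79
step 20: P1: load  L1  ⟶  OSII  (L1)  txn=BusRd  M[L1]=69
step 21: P3: load  L0  ⟶  ISIO  (L0)  txn=∅  M[L0]=90
step 22: P0: load  L1  ⟶  OSII  (L1)  txn=∅  M[L1]=69
step 23: P1: store L1 := 78  ⟶  IMII  (L1)  txn=BusUpgr+Flush  M[L1]=61
step 24: P0: load  L0  ⟶  SSIO  (L0)  txn=BusRd  M[L0]=90
step 25: P2: store L1 := 87  ⟶  IIMI  (L1)  txn=BusRdX+Flush  M[L1]=78
step 26: P0: load  L0  ⟶  SSIO  (L0)  txn=∅  M[L0]=90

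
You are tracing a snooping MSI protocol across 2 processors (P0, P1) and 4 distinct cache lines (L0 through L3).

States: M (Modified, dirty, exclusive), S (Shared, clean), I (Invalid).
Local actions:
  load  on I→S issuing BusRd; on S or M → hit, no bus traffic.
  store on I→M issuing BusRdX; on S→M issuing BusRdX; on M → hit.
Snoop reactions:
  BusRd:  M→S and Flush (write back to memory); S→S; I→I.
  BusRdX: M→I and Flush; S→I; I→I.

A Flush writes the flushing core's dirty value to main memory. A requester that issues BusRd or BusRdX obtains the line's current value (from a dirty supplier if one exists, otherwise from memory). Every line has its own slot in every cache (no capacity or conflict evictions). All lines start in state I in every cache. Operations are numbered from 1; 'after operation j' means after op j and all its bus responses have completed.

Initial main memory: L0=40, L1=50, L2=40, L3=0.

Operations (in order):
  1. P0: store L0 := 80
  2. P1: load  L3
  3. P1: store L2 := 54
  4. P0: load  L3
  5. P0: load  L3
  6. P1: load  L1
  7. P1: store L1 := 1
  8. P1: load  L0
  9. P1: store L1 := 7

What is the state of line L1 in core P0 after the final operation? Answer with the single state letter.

  op1 P0: store L0 := 80 → M/I on L0; bus BusRdX; mem=40
  op2 P1: load  L3 → I/S on L3; bus BusRd; mem=0
  op3 P1: store L2 := 54 → I/M on L2; bus BusRdX; mem=40
  op4 P0: load  L3 → S/S on L3; bus BusRd; mem=0
  op5 P0: load  L3 → S/S on L3; bus (none); mem=0
  op6 P1: load  L1 → I/S on L1; bus BusRd; mem=50
  op7 P1: store L1 := 1 → I/M on L1; bus BusRdX; mem=50
  op8 P1: load  L0 → S/S on L0; bus BusRd Flush; mem=80
  op9 P1: store L1 := 7 → I/M on L1; bus (none); mem=50

state = I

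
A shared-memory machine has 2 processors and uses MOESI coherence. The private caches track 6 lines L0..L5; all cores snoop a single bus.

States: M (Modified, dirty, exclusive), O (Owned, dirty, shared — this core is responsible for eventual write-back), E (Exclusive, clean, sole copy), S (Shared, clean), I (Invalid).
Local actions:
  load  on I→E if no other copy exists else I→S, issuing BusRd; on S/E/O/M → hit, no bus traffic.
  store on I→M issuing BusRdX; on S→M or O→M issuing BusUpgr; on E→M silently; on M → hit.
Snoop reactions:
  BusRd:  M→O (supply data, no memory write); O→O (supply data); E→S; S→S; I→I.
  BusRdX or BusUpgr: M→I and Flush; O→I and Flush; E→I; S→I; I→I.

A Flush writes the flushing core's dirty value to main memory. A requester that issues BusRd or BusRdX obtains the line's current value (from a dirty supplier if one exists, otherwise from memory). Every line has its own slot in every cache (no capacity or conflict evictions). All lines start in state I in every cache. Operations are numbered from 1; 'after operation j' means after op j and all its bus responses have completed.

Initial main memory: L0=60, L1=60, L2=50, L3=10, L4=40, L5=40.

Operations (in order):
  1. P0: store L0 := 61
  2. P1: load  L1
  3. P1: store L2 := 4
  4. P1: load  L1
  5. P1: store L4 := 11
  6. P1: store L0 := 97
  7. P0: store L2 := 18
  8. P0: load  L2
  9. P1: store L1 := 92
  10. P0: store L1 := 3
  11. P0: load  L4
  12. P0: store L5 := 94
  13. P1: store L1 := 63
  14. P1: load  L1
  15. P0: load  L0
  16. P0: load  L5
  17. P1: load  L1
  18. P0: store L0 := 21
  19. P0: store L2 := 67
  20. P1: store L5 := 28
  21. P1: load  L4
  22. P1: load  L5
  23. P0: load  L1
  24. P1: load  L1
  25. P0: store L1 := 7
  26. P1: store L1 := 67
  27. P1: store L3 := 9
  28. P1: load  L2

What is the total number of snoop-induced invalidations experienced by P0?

invalidations = 4

1. P0: store L0 := 61  bus=[BusRdX]  L0: P0=M P1=I  mem[L0]=60
2. P1: load  L1  bus=[BusRd]  L1: P0=I P1=E  mem[L1]=60
3. P1: store L2 := 4  bus=[BusRdX]  L2: P0=I P1=M  mem[L2]=50
4. P1: load  L1  bus=[-]  L1: P0=I P1=E  mem[L1]=60
5. P1: store L4 := 11  bus=[BusRdX]  L4: P0=I P1=M  mem[L4]=40
6. P1: store L0 := 97  bus=[BusRdX,Flush]  L0: P0=I P1=M  mem[L0]=61
7. P0: store L2 := 18  bus=[BusRdX,Flush]  L2: P0=M P1=I  mem[L2]=4
8. P0: load  L2  bus=[-]  L2: P0=M P1=I  mem[L2]=4
9. P1: store L1 := 92  bus=[-]  L1: P0=I P1=M  mem[L1]=60
10. P0: store L1 := 3  bus=[BusRdX,Flush]  L1: P0=M P1=I  mem[L1]=92
11. P0: load  L4  bus=[BusRd]  L4: P0=S P1=O  mem[L4]=40
12. P0: store L5 := 94  bus=[BusRdX]  L5: P0=M P1=I  mem[L5]=40
13. P1: store L1 := 63  bus=[BusRdX,Flush]  L1: P0=I P1=M  mem[L1]=3
14. P1: load  L1  bus=[-]  L1: P0=I P1=M  mem[L1]=3
15. P0: load  L0  bus=[BusRd]  L0: P0=S P1=O  mem[L0]=61
16. P0: load  L5  bus=[-]  L5: P0=M P1=I  mem[L5]=40
17. P1: load  L1  bus=[-]  L1: P0=I P1=M  mem[L1]=3
18. P0: store L0 := 21  bus=[BusUpgr,Flush]  L0: P0=M P1=I  mem[L0]=97
19. P0: store L2 := 67  bus=[-]  L2: P0=M P1=I  mem[L2]=4
20. P1: store L5 := 28  bus=[BusRdX,Flush]  L5: P0=I P1=M  mem[L5]=94
21. P1: load  L4  bus=[-]  L4: P0=S P1=O  mem[L4]=40
22. P1: load  L5  bus=[-]  L5: P0=I P1=M  mem[L5]=94
23. P0: load  L1  bus=[BusRd]  L1: P0=S P1=O  mem[L1]=3
24. P1: load  L1  bus=[-]  L1: P0=S P1=O  mem[L1]=3
25. P0: store L1 := 7  bus=[BusUpgr,Flush]  L1: P0=M P1=I  mem[L1]=63
26. P1: store L1 := 67  bus=[BusRdX,Flush]  L1: P0=I P1=M  mem[L1]=7
27. P1: store L3 := 9  bus=[BusRdX]  L3: P0=I P1=M  mem[L3]=10
28. P1: load  L2  bus=[BusRd]  L2: P0=O P1=S  mem[L2]=4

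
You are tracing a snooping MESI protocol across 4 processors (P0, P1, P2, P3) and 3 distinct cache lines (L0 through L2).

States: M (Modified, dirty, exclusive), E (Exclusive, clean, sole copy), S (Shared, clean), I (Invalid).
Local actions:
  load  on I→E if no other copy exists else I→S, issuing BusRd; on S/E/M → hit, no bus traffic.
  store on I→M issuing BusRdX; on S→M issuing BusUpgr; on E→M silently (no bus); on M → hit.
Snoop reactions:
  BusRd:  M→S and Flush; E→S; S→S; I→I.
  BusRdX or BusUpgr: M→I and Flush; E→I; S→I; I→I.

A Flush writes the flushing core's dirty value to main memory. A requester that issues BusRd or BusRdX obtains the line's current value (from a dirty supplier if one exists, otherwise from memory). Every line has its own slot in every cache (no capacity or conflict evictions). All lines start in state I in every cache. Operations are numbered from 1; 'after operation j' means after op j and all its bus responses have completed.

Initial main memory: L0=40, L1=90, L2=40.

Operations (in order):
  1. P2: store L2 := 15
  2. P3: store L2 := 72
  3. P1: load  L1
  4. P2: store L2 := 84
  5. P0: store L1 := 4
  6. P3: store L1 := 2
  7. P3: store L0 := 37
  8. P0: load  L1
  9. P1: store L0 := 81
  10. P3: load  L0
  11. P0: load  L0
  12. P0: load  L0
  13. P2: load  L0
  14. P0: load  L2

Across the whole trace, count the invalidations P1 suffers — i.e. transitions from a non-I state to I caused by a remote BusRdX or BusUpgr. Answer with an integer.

step 1: P2: store L2 := 15  ⟶  IIMI  (L2)  txn=BusRdX  M[L2]=40
step 2: P3: store L2 := 72  ⟶  IIIM  (L2)  txn=BusRdX+Flush  M[L2]=15
step 3: P1: load  L1  ⟶  IEII  (L1)  txn=BusRd  M[L1]=90
step 4: P2: store L2 := 84  ⟶  IIMI  (L2)  txn=BusRdX+Flush  M[L2]=72
step 5: P0: store L1 := 4  ⟶  MIII  (L1)  txn=BusRdX  M[L1]=90
step 6: P3: store L1 := 2  ⟶  IIIM  (L1)  txn=BusRdX+Flush  M[L1]=4
step 7: P3: store L0 := 37  ⟶  IIIM  (L0)  txn=BusRdX  M[L0]=40
step 8: P0: load  L1  ⟶  SIIS  (L1)  txn=BusRd+Flush  M[L1]=2
step 9: P1: store L0 := 81  ⟶  IMII  (L0)  txn=BusRdX+Flush  M[L0]=37
step 10: P3: load  L0  ⟶  ISIS  (L0)  txn=BusRd+Flush  M[L0]=81
step 11: P0: load  L0  ⟶  SSIS  (L0)  txn=BusRd  M[L0]=81
step 12: P0: load  L0  ⟶  SSIS  (L0)  txn=∅  M[L0]=81
step 13: P2: load  L0  ⟶  SSSS  (L0)  txn=BusRd  M[L0]=81
step 14: P0: load  L2  ⟶  SISI  (L2)  txn=BusRd+Flush  M[L2]=84

invalidations = 1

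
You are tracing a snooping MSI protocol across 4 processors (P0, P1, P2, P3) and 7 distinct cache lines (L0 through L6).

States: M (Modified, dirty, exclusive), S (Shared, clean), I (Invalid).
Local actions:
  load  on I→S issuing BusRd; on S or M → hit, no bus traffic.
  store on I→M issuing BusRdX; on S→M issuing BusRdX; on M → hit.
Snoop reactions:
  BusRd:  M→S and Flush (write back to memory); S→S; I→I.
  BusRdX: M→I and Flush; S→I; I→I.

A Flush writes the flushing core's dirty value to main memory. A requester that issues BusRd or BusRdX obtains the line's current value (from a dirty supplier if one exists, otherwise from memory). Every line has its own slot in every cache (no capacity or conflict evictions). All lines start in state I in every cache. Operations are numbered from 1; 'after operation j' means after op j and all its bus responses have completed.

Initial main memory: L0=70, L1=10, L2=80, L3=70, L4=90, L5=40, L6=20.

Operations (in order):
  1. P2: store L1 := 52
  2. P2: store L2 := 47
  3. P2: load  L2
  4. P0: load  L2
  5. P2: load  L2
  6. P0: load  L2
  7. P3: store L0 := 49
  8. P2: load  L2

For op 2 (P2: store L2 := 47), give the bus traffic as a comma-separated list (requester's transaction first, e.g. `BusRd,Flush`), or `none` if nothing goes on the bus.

bus = BusRdX

  op1 P2: store L1 := 52 → I/I/M/I on L1; bus BusRdX; mem=10
  op2 P2: store L2 := 47 → I/I/M/I on L2; bus BusRdX; mem=80
  op3 P2: load  L2 → I/I/M/I on L2; bus (none); mem=80
  op4 P0: load  L2 → S/I/S/I on L2; bus BusRd Flush; mem=47
  op5 P2: load  L2 → S/I/S/I on L2; bus (none); mem=47
  op6 P0: load  L2 → S/I/S/I on L2; bus (none); mem=47
  op7 P3: store L0 := 49 → I/I/I/M on L0; bus BusRdX; mem=70
  op8 P2: load  L2 → S/I/S/I on L2; bus (none); mem=47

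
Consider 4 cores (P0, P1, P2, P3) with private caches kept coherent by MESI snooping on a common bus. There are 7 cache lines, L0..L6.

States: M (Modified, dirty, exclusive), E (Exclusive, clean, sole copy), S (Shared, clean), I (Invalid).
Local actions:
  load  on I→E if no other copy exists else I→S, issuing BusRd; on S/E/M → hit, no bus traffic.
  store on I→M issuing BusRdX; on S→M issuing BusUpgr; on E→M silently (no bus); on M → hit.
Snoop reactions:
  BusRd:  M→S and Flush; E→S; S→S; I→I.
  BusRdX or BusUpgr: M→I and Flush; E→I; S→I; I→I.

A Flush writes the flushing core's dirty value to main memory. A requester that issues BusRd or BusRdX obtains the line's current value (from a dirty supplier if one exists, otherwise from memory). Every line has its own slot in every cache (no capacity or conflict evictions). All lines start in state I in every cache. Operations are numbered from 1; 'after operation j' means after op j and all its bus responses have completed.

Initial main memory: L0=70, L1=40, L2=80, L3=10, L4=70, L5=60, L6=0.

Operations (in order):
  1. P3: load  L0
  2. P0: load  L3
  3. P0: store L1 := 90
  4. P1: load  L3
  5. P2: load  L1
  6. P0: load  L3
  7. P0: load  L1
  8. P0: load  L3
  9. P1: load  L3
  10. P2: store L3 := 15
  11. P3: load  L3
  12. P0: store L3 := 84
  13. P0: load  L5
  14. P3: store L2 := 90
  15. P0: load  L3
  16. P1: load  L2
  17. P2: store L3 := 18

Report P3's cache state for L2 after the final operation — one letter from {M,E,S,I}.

  op1 P3: load  L0 → I/I/I/E on L0; bus BusRd; mem=70
  op2 P0: load  L3 → E/I/I/I on L3; bus BusRd; mem=10
  op3 P0: store L1 := 90 → M/I/I/I on L1; bus BusRdX; mem=40
  op4 P1: load  L3 → S/S/I/I on L3; bus BusRd; mem=10
  op5 P2: load  L1 → S/I/S/I on L1; bus BusRd Flush; mem=90
  op6 P0: load  L3 → S/S/I/I on L3; bus (none); mem=10
  op7 P0: load  L1 → S/I/S/I on L1; bus (none); mem=90
  op8 P0: load  L3 → S/S/I/I on L3; bus (none); mem=10
  op9 P1: load  L3 → S/S/I/I on L3; bus (none); mem=10
  op10 P2: store L3 := 15 → I/I/M/I on L3; bus BusRdX; mem=10
  op11 P3: load  L3 → I/I/S/S on L3; bus BusRd Flush; mem=15
  op12 P0: store L3 := 84 → M/I/I/I on L3; bus BusRdX; mem=15
  op13 P0: load  L5 → E/I/I/I on L5; bus BusRd; mem=60
  op14 P3: store L2 := 90 → I/I/I/M on L2; bus BusRdX; mem=80
  op15 P0: load  L3 → M/I/I/I on L3; bus (none); mem=15
  op16 P1: load  L2 → I/S/I/S on L2; bus BusRd Flush; mem=90
  op17 P2: store L3 := 18 → I/I/M/I on L3; bus BusRdX Flush; mem=84

state = S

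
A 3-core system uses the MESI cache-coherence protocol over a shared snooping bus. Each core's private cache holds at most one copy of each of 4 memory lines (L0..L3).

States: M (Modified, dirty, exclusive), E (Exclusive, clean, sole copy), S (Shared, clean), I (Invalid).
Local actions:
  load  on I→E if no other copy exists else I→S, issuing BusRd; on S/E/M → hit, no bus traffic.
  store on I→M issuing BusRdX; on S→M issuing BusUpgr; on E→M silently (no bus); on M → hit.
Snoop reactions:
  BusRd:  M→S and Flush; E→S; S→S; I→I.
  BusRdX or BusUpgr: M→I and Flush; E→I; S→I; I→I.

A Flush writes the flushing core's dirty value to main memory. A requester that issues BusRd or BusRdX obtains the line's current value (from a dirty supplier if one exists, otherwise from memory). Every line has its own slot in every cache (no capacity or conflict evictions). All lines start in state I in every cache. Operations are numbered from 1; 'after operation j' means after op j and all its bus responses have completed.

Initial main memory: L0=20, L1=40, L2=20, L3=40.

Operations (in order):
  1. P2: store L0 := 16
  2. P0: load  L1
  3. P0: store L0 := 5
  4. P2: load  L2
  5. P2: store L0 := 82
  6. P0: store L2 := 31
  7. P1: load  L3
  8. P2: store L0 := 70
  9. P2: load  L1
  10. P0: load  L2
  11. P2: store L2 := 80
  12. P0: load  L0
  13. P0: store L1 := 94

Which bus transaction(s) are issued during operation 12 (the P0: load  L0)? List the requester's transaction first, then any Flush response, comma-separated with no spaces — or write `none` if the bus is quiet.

step 1: P2: store L0 := 16  ⟶  IIM  (L0)  txn=BusRdX  M[L0]=20
step 2: P0: load  L1  ⟶  EII  (L1)  txn=BusRd  M[L1]=40
step 3: P0: store L0 := 5  ⟶  MII  (L0)  txn=BusRdX+Flush  M[L0]=16
step 4: P2: load  L2  ⟶  IIE  (L2)  txn=BusRd  M[L2]=20
step 5: P2: store L0 := 82  ⟶  IIM  (L0)  txn=BusRdX+Flush  M[L0]=5
step 6: P0: store L2 := 31  ⟶  MII  (L2)  txn=BusRdX  M[L2]=20
step 7: P1: load  L3  ⟶  IEI  (L3)  txn=BusRd  M[L3]=40
step 8: P2: store L0 := 70  ⟶  IIM  (L0)  txn=∅  M[L0]=5
step 9: P2: load  L1  ⟶  SIS  (L1)  txn=BusRd  M[L1]=40
step 10: P0: load  L2  ⟶  MII  (L2)  txn=∅  M[L2]=20
step 11: P2: store L2 := 80  ⟶  IIM  (L2)  txn=BusRdX+Flush  M[L2]=31
step 12: P0: load  L0  ⟶  SIS  (L0)  txn=BusRd+Flush  M[L0]=70
step 13: P0: store L1 := 94  ⟶  MII  (L1)  txn=BusUpgr  M[L1]=40

bus = BusRd,Flush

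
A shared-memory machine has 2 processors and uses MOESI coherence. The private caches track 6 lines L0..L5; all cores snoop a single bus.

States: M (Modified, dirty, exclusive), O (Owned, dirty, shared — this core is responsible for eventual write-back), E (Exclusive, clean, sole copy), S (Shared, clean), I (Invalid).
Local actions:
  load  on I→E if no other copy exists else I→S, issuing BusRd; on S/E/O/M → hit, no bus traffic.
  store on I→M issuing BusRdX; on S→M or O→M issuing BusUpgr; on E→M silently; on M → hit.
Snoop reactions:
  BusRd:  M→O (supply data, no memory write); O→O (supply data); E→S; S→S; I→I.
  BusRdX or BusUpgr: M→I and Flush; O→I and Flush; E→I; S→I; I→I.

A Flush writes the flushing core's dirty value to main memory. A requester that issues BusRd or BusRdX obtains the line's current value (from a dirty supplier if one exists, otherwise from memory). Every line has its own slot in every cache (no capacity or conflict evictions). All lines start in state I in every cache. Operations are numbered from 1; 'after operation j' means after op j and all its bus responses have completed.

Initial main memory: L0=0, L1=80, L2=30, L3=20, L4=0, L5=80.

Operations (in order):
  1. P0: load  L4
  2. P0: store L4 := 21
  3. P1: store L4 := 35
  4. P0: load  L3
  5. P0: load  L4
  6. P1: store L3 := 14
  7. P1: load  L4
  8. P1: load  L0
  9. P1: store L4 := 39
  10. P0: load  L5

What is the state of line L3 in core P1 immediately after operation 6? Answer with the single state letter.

step 1: P0: load  L4  ⟶  EI  (L4)  txn=BusRd  M[L4]=0
step 2: P0: store L4 := 21  ⟶  MI  (L4)  txn=∅  M[L4]=0
step 3: P1: store L4 := 35  ⟶  IM  (L4)  txn=BusRdX+Flush  M[L4]=21
step 4: P0: load  L3  ⟶  EI  (L3)  txn=BusRd  M[L3]=20
step 5: P0: load  L4  ⟶  SO  (L4)  txn=BusRd  M[L4]=21
step 6: P1: store L3 := 14  ⟶  IM  (L3)  txn=BusRdX  M[L3]=20
step 7: P1: load  L4  ⟶  SO  (L4)  txn=∅  M[L4]=21
step 8: P1: load  L0  ⟶  IE  (L0)  txn=BusRd  M[L0]=0
step 9: P1: store L4 := 39  ⟶  IM  (L4)  txn=BusUpgr  M[L4]=21
step 10: P0: load  L5  ⟶  EI  (L5)  txn=BusRd  M[L5]=80

state = M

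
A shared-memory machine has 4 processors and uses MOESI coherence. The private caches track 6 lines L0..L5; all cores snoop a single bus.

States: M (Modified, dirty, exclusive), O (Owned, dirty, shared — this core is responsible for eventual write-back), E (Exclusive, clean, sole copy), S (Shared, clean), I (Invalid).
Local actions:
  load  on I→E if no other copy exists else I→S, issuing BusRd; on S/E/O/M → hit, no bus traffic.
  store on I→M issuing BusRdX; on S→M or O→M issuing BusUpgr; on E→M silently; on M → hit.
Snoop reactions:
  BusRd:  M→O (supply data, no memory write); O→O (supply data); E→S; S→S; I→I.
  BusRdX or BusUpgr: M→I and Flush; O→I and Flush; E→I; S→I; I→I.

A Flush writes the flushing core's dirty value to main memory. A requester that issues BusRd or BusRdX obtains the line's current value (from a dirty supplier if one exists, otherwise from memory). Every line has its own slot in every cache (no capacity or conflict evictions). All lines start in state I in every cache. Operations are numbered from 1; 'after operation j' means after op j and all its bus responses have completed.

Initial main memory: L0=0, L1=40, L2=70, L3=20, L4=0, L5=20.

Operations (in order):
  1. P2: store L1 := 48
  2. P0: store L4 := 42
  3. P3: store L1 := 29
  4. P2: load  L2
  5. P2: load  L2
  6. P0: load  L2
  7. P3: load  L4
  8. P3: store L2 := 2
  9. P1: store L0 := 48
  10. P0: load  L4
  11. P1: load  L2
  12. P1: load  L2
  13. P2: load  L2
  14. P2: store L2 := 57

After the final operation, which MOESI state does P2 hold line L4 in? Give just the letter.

state = I

1. P2: store L1 := 48  bus=[BusRdX]  L1: P0=I P1=I P2=M P3=I  mem[L1]=40
2. P0: store L4 := 42  bus=[BusRdX]  L4: P0=M P1=I P2=I P3=I  mem[L4]=0
3. P3: store L1 := 29  bus=[BusRdX,Flush]  L1: P0=I P1=I P2=I P3=M  mem[L1]=48
4. P2: load  L2  bus=[BusRd]  L2: P0=I P1=I P2=E P3=I  mem[L2]=70
5. P2: load  L2  bus=[-]  L2: P0=I P1=I P2=E P3=I  mem[L2]=70
6. P0: load  L2  bus=[BusRd]  L2: P0=S P1=I P2=S P3=I  mem[L2]=70
7. P3: load  L4  bus=[BusRd]  L4: P0=O P1=I P2=I P3=S  mem[L4]=0
8. P3: store L2 := 2  bus=[BusRdX]  L2: P0=I P1=I P2=I P3=M  mem[L2]=70
9. P1: store L0 := 48  bus=[BusRdX]  L0: P0=I P1=M P2=I P3=I  mem[L0]=0
10. P0: load  L4  bus=[-]  L4: P0=O P1=I P2=I P3=S  mem[L4]=0
11. P1: load  L2  bus=[BusRd]  L2: P0=I P1=S P2=I P3=O  mem[L2]=70
12. P1: load  L2  bus=[-]  L2: P0=I P1=S P2=I P3=O  mem[L2]=70
13. P2: load  L2  bus=[BusRd]  L2: P0=I P1=S P2=S P3=O  mem[L2]=70
14. P2: store L2 := 57  bus=[BusUpgr,Flush]  L2: P0=I P1=I P2=M P3=I  mem[L2]=2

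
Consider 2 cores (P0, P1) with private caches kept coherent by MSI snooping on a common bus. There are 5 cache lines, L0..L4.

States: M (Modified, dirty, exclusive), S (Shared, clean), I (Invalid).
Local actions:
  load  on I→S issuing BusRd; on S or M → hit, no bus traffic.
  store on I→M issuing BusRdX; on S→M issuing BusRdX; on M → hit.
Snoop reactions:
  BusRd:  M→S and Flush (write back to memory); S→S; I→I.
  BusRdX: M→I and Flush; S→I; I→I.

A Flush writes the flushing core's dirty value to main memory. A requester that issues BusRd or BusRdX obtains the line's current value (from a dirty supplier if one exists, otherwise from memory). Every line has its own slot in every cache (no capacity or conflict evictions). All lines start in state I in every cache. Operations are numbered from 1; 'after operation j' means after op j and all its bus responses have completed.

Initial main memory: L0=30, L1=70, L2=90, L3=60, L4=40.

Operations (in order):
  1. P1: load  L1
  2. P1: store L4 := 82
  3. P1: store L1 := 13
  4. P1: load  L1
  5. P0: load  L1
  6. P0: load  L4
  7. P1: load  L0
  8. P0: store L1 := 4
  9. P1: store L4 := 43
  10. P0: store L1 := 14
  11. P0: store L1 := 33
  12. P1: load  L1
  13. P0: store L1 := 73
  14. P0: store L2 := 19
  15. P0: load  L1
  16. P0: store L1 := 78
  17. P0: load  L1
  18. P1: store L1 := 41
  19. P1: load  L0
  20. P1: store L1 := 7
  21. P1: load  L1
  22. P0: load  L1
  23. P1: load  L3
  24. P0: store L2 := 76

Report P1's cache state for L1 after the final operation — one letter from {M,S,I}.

[1] P1: load  L1 | P0:I, P1:S(70) | bus: BusRd
[2] P1: store L4 := 82 | P0:I, P1:M(82) | bus: BusRdX
[3] P1: store L1 := 13 | P0:I, P1:M(13) | bus: BusRdX
[4] P1: load  L1 | P0:I, P1:M(13) | bus: none
[5] P0: load  L1 | P0:S(13), P1:S(13) | bus: BusRd,Flush
[6] P0: load  L4 | P0:S(82), P1:S(82) | bus: BusRd,Flush
[7] P1: load  L0 | P0:I, P1:S(30) | bus: BusRd
[8] P0: store L1 := 4 | P0:M(4), P1:I | bus: BusRdX
[9] P1: store L4 := 43 | P0:I, P1:M(43) | bus: BusRdX
[10] P0: store L1 := 14 | P0:M(14), P1:I | bus: none
[11] P0: store L1 := 33 | P0:M(33), P1:I | bus: none
[12] P1: load  L1 | P0:S(33), P1:S(33) | bus: BusRd,Flush
[13] P0: store L1 := 73 | P0:M(73), P1:I | bus: BusRdX
[14] P0: store L2 := 19 | P0:M(19), P1:I | bus: BusRdX
[15] P0: load  L1 | P0:M(73), P1:I | bus: none
[16] P0: store L1 := 78 | P0:M(78), P1:I | bus: none
[17] P0: load  L1 | P0:M(78), P1:I | bus: none
[18] P1: store L1 := 41 | P0:I, P1:M(41) | bus: BusRdX,Flush
[19] P1: load  L0 | P0:I, P1:S(30) | bus: none
[20] P1: store L1 := 7 | P0:I, P1:M(7) | bus: none
[21] P1: load  L1 | P0:I, P1:M(7) | bus: none
[22] P0: load  L1 | P0:S(7), P1:S(7) | bus: BusRd,Flush
[23] P1: load  L3 | P0:I, P1:S(60) | bus: BusRd
[24] P0: store L2 := 76 | P0:M(76), P1:I | bus: none

state = S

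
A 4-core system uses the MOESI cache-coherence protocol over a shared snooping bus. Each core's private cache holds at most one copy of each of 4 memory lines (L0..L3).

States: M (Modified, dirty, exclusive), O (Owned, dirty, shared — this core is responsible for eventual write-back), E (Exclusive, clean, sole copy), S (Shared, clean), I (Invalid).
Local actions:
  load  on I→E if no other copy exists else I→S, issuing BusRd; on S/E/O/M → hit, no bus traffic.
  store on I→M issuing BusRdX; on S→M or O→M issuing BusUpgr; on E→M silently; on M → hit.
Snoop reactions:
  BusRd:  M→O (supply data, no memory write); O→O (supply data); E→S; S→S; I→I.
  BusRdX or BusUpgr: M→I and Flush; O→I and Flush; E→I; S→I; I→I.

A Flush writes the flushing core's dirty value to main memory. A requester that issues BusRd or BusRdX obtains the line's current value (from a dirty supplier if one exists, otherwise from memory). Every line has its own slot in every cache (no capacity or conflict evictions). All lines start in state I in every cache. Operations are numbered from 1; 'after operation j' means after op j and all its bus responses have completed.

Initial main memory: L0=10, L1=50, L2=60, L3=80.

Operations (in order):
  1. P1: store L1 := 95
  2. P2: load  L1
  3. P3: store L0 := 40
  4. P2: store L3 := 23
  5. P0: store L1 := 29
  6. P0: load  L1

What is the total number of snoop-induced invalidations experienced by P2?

invalidations = 1

  op1 P1: store L1 := 95 → I/M/I/I on L1; bus BusRdX; mem=50
  op2 P2: load  L1 → I/O/S/I on L1; bus BusRd; mem=50
  op3 P3: store L0 := 40 → I/I/I/M on L0; bus BusRdX; mem=10
  op4 P2: store L3 := 23 → I/I/M/I on L3; bus BusRdX; mem=80
  op5 P0: store L1 := 29 → M/I/I/I on L1; bus BusRdX Flush; mem=95
  op6 P0: load  L1 → M/I/I/I on L1; bus (none); mem=95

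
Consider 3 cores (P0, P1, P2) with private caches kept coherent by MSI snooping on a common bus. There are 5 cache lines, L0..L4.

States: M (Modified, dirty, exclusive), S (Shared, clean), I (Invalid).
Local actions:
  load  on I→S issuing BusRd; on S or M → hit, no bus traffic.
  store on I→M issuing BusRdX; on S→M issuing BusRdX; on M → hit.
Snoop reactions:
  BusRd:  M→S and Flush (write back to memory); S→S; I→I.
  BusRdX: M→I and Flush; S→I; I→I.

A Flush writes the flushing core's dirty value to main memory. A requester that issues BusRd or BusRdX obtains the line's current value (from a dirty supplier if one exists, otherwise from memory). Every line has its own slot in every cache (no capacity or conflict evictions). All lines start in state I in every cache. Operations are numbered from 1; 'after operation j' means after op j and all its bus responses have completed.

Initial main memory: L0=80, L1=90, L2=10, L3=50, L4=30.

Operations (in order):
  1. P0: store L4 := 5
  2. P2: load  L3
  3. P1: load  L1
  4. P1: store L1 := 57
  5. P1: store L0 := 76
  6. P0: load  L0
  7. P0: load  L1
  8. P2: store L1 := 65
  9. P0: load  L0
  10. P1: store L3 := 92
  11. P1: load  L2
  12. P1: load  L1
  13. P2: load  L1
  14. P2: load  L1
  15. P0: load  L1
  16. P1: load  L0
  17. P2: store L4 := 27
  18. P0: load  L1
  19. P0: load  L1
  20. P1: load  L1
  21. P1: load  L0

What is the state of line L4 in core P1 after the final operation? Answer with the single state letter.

  op1 P0: store L4 := 5 → M/I/I on L4; bus BusRdX; mem=30
  op2 P2: load  L3 → I/I/S on L3; bus BusRd; mem=50
  op3 P1: load  L1 → I/S/I on L1; bus BusRd; mem=90
  op4 P1: store L1 := 57 → I/M/I on L1; bus BusRdX; mem=90
  op5 P1: store L0 := 76 → I/M/I on L0; bus BusRdX; mem=80
  op6 P0: load  L0 → S/S/I on L0; bus BusRd Flush; mem=76
  op7 P0: load  L1 → S/S/I on L1; bus BusRd Flush; mem=57
  op8 P2: store L1 := 65 → I/I/M on L1; bus BusRdX; mem=57
  op9 P0: load  L0 → S/S/I on L0; bus (none); mem=76
  op10 P1: store L3 := 92 → I/M/I on L3; bus BusRdX; mem=50
  op11 P1: load  L2 → I/S/I on L2; bus BusRd; mem=10
  op12 P1: load  L1 → I/S/S on L1; bus BusRd Flush; mem=65
  op13 P2: load  L1 → I/S/S on L1; bus (none); mem=65
  op14 P2: load  L1 → I/S/S on L1; bus (none); mem=65
  op15 P0: load  L1 → S/S/S on L1; bus BusRd; mem=65
  op16 P1: load  L0 → S/S/I on L0; bus (none); mem=76
  op17 P2: store L4 := 27 → I/I/M on L4; bus BusRdX Flush; mem=5
  op18 P0: load  L1 → S/S/S on L1; bus (none); mem=65
  op19 P0: load  L1 → S/S/S on L1; bus (none); mem=65
  op20 P1: load  L1 → S/S/S on L1; bus (none); mem=65
  op21 P1: load  L0 → S/S/I on L0; bus (none); mem=76

state = I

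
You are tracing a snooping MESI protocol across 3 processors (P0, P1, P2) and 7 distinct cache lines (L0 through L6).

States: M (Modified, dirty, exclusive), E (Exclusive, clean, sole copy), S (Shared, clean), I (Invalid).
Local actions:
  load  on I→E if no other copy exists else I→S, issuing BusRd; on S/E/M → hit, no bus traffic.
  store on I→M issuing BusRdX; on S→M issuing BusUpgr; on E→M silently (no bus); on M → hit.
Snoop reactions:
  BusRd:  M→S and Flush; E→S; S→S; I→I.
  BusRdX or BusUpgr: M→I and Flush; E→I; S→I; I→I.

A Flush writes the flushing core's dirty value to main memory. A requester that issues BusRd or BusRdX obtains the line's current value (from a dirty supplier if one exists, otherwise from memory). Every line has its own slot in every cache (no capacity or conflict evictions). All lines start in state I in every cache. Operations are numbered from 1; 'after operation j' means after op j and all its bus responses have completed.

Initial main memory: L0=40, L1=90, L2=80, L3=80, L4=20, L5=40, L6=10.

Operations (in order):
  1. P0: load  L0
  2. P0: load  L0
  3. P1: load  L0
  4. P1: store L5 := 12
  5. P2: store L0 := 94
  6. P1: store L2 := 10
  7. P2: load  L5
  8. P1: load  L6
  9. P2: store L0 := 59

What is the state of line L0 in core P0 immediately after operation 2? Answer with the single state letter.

1. P0: load  L0  bus=[BusRd]  L0: P0=E P1=I P2=I  mem[L0]=40
2. P0: load  L0  bus=[-]  L0: P0=E P1=I P2=I  mem[L0]=40
3. P1: load  L0  bus=[BusRd]  L0: P0=S P1=S P2=I  mem[L0]=40
4. P1: store L5 := 12  bus=[BusRdX]  L5: P0=I P1=M P2=I  mem[L5]=40
5. P2: store L0 := 94  bus=[BusRdX]  L0: P0=I P1=I P2=M  mem[L0]=40
6. P1: store L2 := 10  bus=[BusRdX]  L2: P0=I P1=M P2=I  mem[L2]=80
7. P2: load  L5  bus=[BusRd,Flush]  L5: P0=I P1=S P2=S  mem[L5]=12
8. P1: load  L6  bus=[BusRd]  L6: P0=I P1=E P2=I  mem[L6]=10
9. P2: store L0 := 59  bus=[-]  L0: P0=I P1=I P2=M  mem[L0]=40

state = E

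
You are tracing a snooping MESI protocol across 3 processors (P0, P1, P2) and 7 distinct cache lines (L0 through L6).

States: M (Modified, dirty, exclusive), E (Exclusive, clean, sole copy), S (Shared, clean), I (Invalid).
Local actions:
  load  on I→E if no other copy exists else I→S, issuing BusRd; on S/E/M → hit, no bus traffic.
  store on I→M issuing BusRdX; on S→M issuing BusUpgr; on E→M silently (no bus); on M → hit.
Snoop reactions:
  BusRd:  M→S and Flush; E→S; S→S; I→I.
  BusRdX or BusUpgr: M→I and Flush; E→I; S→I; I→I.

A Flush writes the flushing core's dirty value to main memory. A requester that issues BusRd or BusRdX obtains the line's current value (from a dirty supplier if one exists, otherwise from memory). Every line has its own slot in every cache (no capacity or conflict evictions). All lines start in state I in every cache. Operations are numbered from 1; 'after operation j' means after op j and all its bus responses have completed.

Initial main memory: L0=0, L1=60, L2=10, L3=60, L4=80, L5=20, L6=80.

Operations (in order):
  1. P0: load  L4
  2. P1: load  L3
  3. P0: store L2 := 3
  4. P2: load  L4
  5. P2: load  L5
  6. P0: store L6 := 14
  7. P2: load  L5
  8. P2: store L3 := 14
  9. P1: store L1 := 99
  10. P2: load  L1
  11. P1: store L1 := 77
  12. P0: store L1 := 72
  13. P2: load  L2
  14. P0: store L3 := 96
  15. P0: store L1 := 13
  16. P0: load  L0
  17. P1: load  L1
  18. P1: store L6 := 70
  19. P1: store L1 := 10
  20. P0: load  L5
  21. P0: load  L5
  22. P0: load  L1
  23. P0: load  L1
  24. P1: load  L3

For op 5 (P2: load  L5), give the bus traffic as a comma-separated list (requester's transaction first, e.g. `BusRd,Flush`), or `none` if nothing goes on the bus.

bus = BusRd

step 1: P0: load  L4  ⟶  EII  (L4)  txn=BusRd  M[L4]=80
step 2: P1: load  L3  ⟶  IEI  (L3)  txn=BusRd  M[L3]=60
step 3: P0: store L2 := 3  ⟶  MII  (L2)  txn=BusRdX  M[L2]=10
step 4: P2: load  L4  ⟶  SIS  (L4)  txn=BusRd  M[L4]=80
step 5: P2: load  L5  ⟶  IIE  (L5)  txn=BusRd  M[L5]=20
step 6: P0: store L6 := 14  ⟶  MII  (L6)  txn=BusRdX  M[L6]=80
step 7: P2: load  L5  ⟶  IIE  (L5)  txn=∅  M[L5]=20
step 8: P2: store L3 := 14  ⟶  IIM  (L3)  txn=BusRdX  M[L3]=60
step 9: P1: store L1 := 99  ⟶  IMI  (L1)  txn=BusRdX  M[L1]=60
step 10: P2: load  L1  ⟶  ISS  (L1)  txn=BusRd+Flush  M[L1]=99
step 11: P1: store L1 := 77  ⟶  IMI  (L1)  txn=BusUpgr  M[L1]=99
step 12: P0: store L1 := 72  ⟶  MII  (L1)  txn=BusRdX+Flush  M[L1]=77
step 13: P2: load  L2  ⟶  SIS  (L2)  txn=BusRd+Flush  M[L2]=3
step 14: P0: store L3 := 96  ⟶  MII  (L3)  txn=BusRdX+Flush  M[L3]=14
step 15: P0: store L1 := 13  ⟶  MII  (L1)  txn=∅  M[L1]=77
step 16: P0: load  L0  ⟶  EII  (L0)  txn=BusRd  M[L0]=0
step 17: P1: load  L1  ⟶  SSI  (L1)  txn=BusRd+Flush  M[L1]=13
step 18: P1: store L6 := 70  ⟶  IMI  (L6)  txn=BusRdX+Flush  M[L6]=14
step 19: P1: store L1 := 10  ⟶  IMI  (L1)  txn=BusUpgr  M[L1]=13
step 20: P0: load  L5  ⟶  SIS  (L5)  txn=BusRd  M[L5]=20
step 21: P0: load  L5  ⟶  SIS  (L5)  txn=∅  M[L5]=20
step 22: P0: load  L1  ⟶  SSI  (L1)  txn=BusRd+Flush  M[L1]=10
step 23: P0: load  L1  ⟶  SSI  (L1)  txn=∅  M[L1]=10
step 24: P1: load  L3  ⟶  SSI  (L3)  txn=BusRd+Flush  M[L3]=96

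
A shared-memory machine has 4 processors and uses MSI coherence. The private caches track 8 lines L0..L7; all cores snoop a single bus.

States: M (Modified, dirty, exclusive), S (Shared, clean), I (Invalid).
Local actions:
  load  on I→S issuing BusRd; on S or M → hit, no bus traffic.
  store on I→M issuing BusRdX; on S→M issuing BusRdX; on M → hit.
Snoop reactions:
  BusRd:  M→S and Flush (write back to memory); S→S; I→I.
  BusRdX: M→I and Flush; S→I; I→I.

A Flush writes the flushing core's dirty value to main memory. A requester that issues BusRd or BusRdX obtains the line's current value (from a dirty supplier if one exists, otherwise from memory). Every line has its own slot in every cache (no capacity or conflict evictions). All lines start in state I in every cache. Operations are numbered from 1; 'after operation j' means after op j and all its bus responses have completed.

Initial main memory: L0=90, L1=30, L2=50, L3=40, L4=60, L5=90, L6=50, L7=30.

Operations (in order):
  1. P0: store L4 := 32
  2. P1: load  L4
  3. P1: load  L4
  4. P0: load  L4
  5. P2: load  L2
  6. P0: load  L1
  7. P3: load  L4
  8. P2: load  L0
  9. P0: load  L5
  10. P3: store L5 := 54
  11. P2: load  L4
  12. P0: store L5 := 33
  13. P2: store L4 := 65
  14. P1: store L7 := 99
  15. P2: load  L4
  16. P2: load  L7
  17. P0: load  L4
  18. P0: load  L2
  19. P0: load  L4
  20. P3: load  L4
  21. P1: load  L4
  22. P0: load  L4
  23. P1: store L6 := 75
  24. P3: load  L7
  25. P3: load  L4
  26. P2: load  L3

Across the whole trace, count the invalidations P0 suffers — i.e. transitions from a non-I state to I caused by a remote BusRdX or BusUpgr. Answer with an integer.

  op1 P0: store L4 := 32 → M/I/I/I on L4; bus BusRdX; mem=60
  op2 P1: load  L4 → S/S/I/I on L4; bus BusRd Flush; mem=32
  op3 P1: load  L4 → S/S/I/I on L4; bus (none); mem=32
  op4 P0: load  L4 → S/S/I/I on L4; bus (none); mem=32
  op5 P2: load  L2 → I/I/S/I on L2; bus BusRd; mem=50
  op6 P0: load  L1 → S/I/I/I on L1; bus BusRd; mem=30
  op7 P3: load  L4 → S/S/I/S on L4; bus BusRd; mem=32
  op8 P2: load  L0 → I/I/S/I on L0; bus BusRd; mem=90
  op9 P0: load  L5 → S/I/I/I on L5; bus BusRd; mem=90
  op10 P3: store L5 := 54 → I/I/I/M on L5; bus BusRdX; mem=90
  op11 P2: load  L4 → S/S/S/S on L4; bus BusRd; mem=32
  op12 P0: store L5 := 33 → M/I/I/I on L5; bus BusRdX Flush; mem=54
  op13 P2: store L4 := 65 → I/I/M/I on L4; bus BusRdX; mem=32
  op14 P1: store L7 := 99 → I/M/I/I on L7; bus BusRdX; mem=30
  op15 P2: load  L4 → I/I/M/I on L4; bus (none); mem=32
  op16 P2: load  L7 → I/S/S/I on L7; bus BusRd Flush; mem=99
  op17 P0: load  L4 → S/I/S/I on L4; bus BusRd Flush; mem=65
  op18 P0: load  L2 → S/I/S/I on L2; bus BusRd; mem=50
  op19 P0: load  L4 → S/I/S/I on L4; bus (none); mem=65
  op20 P3: load  L4 → S/I/S/S on L4; bus BusRd; mem=65
  op21 P1: load  L4 → S/S/S/S on L4; bus BusRd; mem=65
  op22 P0: load  L4 → S/S/S/S on L4; bus (none); mem=65
  op23 P1: store L6 := 75 → I/M/I/I on L6; bus BusRdX; mem=50
  op24 P3: load  L7 → I/S/S/S on L7; bus BusRd; mem=99
  op25 P3: load  L4 → S/S/S/S on L4; bus (none); mem=65
  op26 P2: load  L3 → I/I/S/I on L3; bus BusRd; mem=40

invalidations = 2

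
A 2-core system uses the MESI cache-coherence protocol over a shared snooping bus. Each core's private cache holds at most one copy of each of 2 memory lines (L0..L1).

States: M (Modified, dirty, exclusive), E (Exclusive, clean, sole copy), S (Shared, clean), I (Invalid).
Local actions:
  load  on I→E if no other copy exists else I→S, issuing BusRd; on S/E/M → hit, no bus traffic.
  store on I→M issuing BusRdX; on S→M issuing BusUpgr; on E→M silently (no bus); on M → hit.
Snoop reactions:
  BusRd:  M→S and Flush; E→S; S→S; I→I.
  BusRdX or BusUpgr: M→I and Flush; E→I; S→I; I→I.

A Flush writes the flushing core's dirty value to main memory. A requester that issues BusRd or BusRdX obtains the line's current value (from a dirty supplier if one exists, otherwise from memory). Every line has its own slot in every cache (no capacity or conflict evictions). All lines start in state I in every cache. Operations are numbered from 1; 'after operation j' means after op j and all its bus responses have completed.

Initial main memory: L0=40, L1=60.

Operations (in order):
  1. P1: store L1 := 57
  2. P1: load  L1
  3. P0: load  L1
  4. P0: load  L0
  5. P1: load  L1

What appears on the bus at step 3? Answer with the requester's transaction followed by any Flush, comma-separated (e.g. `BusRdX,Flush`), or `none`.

step 1: P1: store L1 := 57  ⟶  IM  (L1)  txn=BusRdX  M[L1]=60
step 2: P1: load  L1  ⟶  IM  (L1)  txn=∅  M[L1]=60
step 3: P0: load  L1  ⟶  SS  (L1)  txn=BusRd+Flush  M[L1]=57
step 4: P0: load  L0  ⟶  EI  (L0)  txn=BusRd  M[L0]=40
step 5: P1: load  L1  ⟶  SS  (L1)  txn=∅  M[L1]=57

bus = BusRd,Flush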